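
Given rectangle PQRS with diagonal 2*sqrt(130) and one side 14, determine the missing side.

The diagonal of a rectangle forms a right triangle with the two sides.
Rearranging the Pythagorean theorem: missing side = sqrt(d^2 - known^2).
= sqrt(520 - 196) = sqrt(324) = 18.

18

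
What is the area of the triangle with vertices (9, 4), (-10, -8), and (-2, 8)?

Shoelace: Area = (1/2)|9(-8-8) + -10(8-4) + -2(4--8)| = (1/2)(208) = 104

104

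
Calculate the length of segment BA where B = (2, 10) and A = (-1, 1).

d = sqrt((-1 - 2)^2 + (1 - 10)^2)
d = sqrt(-3^2 + -9^2)
d = sqrt(9 + 81)
d = sqrt(90) = 3*sqrt(10)

3*sqrt(10)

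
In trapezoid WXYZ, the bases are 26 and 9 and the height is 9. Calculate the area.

Area of a trapezoid = (base1 + base2) * height / 2
Area = (26 + 9) * 9 / 2
Area = 35 * 9 / 2
Area = 315 / 2
Area = 315/2

315/2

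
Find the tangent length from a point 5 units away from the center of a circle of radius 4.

Let T be the point of tangency. Then OT ⊥ PT (radius ⊥ tangent).
In right triangle OTP: OP² = OT² + PT²
5² = 4² + PT²
PT² = 9, PT = 3

3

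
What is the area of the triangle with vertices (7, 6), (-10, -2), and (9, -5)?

The Shoelace formula computes the area from vertex coordinates by summing cross products.
For vertices (7,6), (-10,-2), (9,-5):
Signed sum = 7*-2 - -10*6 + -10*-5 - 9*-2 + 9*6 - 7*-5
= 46 + 68 + 89 = 203
Area = (1/2)|203| = 203/2.

203/2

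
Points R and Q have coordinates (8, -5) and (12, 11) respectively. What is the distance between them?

d = sqrt((12 - 8)^2 + (11 - -5)^2)
d = sqrt(4^2 + 16^2)
d = sqrt(16 + 256)
d = sqrt(272) = 4*sqrt(17)

4*sqrt(17)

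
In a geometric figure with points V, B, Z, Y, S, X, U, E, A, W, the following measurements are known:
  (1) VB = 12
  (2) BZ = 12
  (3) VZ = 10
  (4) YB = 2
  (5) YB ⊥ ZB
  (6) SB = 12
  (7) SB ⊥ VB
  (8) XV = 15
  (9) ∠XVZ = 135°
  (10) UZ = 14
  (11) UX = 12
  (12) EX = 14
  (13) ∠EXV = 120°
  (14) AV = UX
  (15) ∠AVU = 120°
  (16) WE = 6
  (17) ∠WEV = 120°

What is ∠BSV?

Step 1: By the law of cosines on triangle SBV: SV² = 12² + 12² − 2·12·12·cos(90°) = 288, so SV = 12·√2.
Step 2: By the inverse law of cosines on triangle BSV: cos(∠BSV) = (12² + (12·√2)² − 12²) / (2·12·12·√2) = 288/407.29 = 0.7071, so ∠BSV = 45°.

Therefore, the measure of angle ∠BSV = 45°.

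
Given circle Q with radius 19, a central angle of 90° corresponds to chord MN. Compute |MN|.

Chord = 2(19) sin(45°) = 19*sqrt(2)

19*sqrt(2)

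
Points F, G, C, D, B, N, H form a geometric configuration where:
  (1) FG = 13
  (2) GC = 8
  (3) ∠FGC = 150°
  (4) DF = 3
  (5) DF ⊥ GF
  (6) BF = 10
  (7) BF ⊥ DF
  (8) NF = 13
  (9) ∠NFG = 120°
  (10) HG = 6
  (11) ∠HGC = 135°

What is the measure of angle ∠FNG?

Step 1: By the law of cosines on triangle NFG: NG² = 13² + 13² − 2·13·13·cos(120°) = 507, so NG = 13·√3.
Step 2: By the inverse law of cosines on triangle FNG: cos(∠FNG) = (13² + (13·√3)² − 13²) / (2·13·13·√3) = 507/585.43 = 0.866, so ∠FNG = 30°.

Therefore, the measure of angle ∠FNG = 30°.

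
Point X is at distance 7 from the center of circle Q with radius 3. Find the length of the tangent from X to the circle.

Let T be the point of tangency. Then QT ⊥ XT (radius ⊥ tangent).
In right triangle QTX: QX² = QT² + XT²
7² = 3² + XT²
XT² = 40, XT = 2*sqrt(10)

2*sqrt(10)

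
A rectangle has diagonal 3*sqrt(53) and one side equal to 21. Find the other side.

b = sqrt(d^2 - a^2) = sqrt(477 - 441) = sqrt(36) = 6

6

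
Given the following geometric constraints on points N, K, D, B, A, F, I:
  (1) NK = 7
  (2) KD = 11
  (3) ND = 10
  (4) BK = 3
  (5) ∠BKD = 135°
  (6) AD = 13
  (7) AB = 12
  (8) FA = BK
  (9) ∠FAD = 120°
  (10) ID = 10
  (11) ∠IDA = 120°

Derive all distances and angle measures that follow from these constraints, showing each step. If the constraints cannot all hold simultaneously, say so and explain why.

The constraints are consistent.

From the given relations:
  FA = BK = 3

Step 1: From DK = 11, KB = 3, and ∠DKB = 135°, by the law of cosines:
  DB² = DK² + KB² - 2·DK·KB·cos(135°) = 121 + 9 + 46.67 = 176.7
  DB ≈ 13.29

Step 2: From DA = 13, AF = 3, and ∠DAF = 120°, by the law of cosines:
  DF² = DA² + AF² - 2·DA·AF·cos(120°) = 169 + 9 + 39 = 217
  DF ≈ 14.73

Step 3: From AD = 13, DI = 10, and ∠ADI = 120°, by the law of cosines:
  AI² = AD² + DI² - 2·AD·DI·cos(120°) = 169 + 100 + 130 = 399
  AI ≈ 19.97

Step 4: From ND = 10, NK = 7, DK = 11, by the inverse law of cosines:
  cos(∠DNK) = (ND² + NK² - DK²) / (2·ND·NK)
  ∠DNK = 78.46°

Step 5: From KD = 11, KN = 7, DN = 10, by the inverse law of cosines:
  cos(∠DKN) = (KD² + KN² - DN²) / (2·KD·KN)
  ∠DKN = 62.96°

Step 6: From DK = 11, DN = 10, KN = 7, by the inverse law of cosines:
  cos(∠KDN) = (DK² + DN² - KN²) / (2·DK·DN)
  ∠KDN = 38.57°

Step 7: From DA = 13, DB = 13.29, AB = 12, by the inverse law of cosines:
  cos(∠ADB) = (DA² + DB² - AB²) / (2·DA·DB)
  ∠ADB = 54.3°

Step 8: From DA = 13, DF = 14.73, AF = 3, by the inverse law of cosines:
  cos(∠ADF) = (DA² + DF² - AF²) / (2·DA·DF)
  ∠ADF = 10.16°

Step 9: From DB = 13.29, DK = 11, BK = 3, by the inverse law of cosines:
  cos(∠BDK) = (DB² + DK² - BK²) / (2·DB·DK)
  ∠BDK = 9.18°

Step 10: From BA = 12, BD = 13.29, AD = 13, by the inverse law of cosines:
  cos(∠ABD) = (BA² + BD² - AD²) / (2·BA·BD)
  ∠ABD = 61.61°

Step 11: From BD = 13.29, BK = 3, DK = 11, by the inverse law of cosines:
  cos(∠DBK) = (BD² + BK² - DK²) / (2·BD·BK)
  ∠DBK = 35.82°

Step 12: From AB = 12, AD = 13, BD = 13.29, by the inverse law of cosines:
  cos(∠BAD) = (AB² + AD² - BD²) / (2·AB·AD)
  ∠BAD = 64.09°

Step 13: From AD = 13, AI = 19.97, DI = 10, by the inverse law of cosines:
  cos(∠DAI) = (AD² + AI² - DI²) / (2·AD·AI)
  ∠DAI = 25.69°

Step 14: From FA = 3, FD = 14.73, AD = 13, by the inverse law of cosines:
  cos(∠AFD) = (FA² + FD² - AD²) / (2·FA·FD)
  ∠AFD = 49.84°

Step 15: From IA = 19.97, ID = 10, AD = 13, by the inverse law of cosines:
  cos(∠AID) = (IA² + ID² - AD²) / (2·IA·ID)
  ∠AID = 34.31°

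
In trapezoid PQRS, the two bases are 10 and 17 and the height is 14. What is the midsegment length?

The midsegment of a trapezoid = (base1 + base2) / 2
midsegment = (10 + 17) / 2
midsegment = 27 / 2
midsegment = 27/2

27/2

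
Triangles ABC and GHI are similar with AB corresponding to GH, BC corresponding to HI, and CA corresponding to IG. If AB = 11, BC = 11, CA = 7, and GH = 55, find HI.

Similar triangles have proportional sides. Setting up the proportion:
GH / AB = HI / BC
55 / 11 = HI / 11
HI = 11 * 55 / 11 = 55.

55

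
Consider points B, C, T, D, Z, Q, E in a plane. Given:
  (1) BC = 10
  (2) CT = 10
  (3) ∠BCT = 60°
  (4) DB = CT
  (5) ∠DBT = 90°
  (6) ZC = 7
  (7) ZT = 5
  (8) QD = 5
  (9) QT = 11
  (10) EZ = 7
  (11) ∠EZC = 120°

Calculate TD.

From the given relations: DB = CT = 10.
Step 1: By the law of cosines on triangle BCT: BT² = 10² + 10² − 2·10·10·cos(60°) = 100, so BT = 10.
Step 2: By the law of cosines on triangle TBD: TD² = 10² + 10² − 2·10·10·cos(90°) = 200, so TD = 10·√2.

Therefore, the length of TD = 10·√2.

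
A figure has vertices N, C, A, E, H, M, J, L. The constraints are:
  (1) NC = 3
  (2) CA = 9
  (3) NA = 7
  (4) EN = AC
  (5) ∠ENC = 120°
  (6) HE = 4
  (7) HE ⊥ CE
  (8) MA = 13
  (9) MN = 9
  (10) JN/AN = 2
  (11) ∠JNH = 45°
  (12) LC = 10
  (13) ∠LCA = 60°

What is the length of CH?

From the given relations: EN = AC = 9.
Step 1: By the law of cosines on triangle ENC: EC² = 9² + 3² − 2·9·3·cos(120°) = 117, so EC = 3·√13.
Step 2: By the law of cosines on triangle CEH: CH² = (3·√13)² + 4² − 2·3·√13·4·cos(90°) = 133, so CH = √133.

Therefore, the length of CH = √133.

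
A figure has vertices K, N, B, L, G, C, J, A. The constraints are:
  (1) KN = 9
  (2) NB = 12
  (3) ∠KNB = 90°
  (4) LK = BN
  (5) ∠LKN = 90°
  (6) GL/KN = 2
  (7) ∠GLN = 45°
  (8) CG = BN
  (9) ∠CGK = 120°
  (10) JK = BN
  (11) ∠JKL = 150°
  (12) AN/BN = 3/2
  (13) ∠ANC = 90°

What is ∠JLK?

From the given relations: LK = BN = 12; JK = BN = 12.
Step 1: By the law of cosines on triangle LKJ: LJ² = 12² + 12² − 2·12·12·cos(150°) = 537.42, so LJ ≈ 23.18.
Step 2: By the inverse law of cosines on triangle JLK: cos(∠JLK) = (23.18² + 12² − 12²) / (2·23.18·12) = 537.42/556.37 = 0.9659, so ∠JLK = 15°.

Therefore, the measure of angle ∠JLK = 15°.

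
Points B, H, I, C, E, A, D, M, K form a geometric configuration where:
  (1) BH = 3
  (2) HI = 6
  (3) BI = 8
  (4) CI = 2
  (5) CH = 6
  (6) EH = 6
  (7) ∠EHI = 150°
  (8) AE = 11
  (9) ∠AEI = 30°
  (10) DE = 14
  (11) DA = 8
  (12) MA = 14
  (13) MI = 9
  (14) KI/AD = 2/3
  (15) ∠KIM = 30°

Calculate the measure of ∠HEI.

Step 1: By the law of cosines on triangle EHI: EI² = 6² + 6² − 2·6·6·cos(150°) = 134.35, so EI ≈ 11.59.
Step 2: By the inverse law of cosines on triangle HEI: cos(∠HEI) = (6² + 11.59² − 6²) / (2·6·11.59) = 134.35/139.09 = 0.9659, so ∠HEI = 15°.

Therefore, the measure of angle ∠HEI = 15°.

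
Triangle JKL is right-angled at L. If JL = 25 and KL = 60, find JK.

JK = sqrt(25^2 + 60^2) = sqrt(4225) = 65

65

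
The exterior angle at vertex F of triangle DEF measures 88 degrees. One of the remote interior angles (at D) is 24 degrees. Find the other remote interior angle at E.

angle E = 88 - 24 = 64 degrees (exterior angle theorem).

64 degrees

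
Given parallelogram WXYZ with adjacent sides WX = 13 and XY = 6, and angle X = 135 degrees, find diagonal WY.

Law of cosines: d^2 = 13^2 + 6^2 - 2(13)(6)cos(135°) = 78*sqrt(2) + 205, so d = sqrt(78*sqrt(2) + 205).

sqrt(78*sqrt(2) + 205)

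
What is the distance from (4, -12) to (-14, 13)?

The horizontal distance is |-14 - 4| = 18 and the vertical distance is |13 - -12| = 25.
By the Pythagorean theorem, d = sqrt(18^2 + 25^2) = sqrt(949).

sqrt(949)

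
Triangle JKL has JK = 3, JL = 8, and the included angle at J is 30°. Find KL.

Law of cosines: KL^2 = 3^2 + 8^2 - 2(3)(8)cos(30°) = 73 - 24*sqrt(3), so KL = sqrt(73 - 24*sqrt(3)).

sqrt(73 - 24*sqrt(3))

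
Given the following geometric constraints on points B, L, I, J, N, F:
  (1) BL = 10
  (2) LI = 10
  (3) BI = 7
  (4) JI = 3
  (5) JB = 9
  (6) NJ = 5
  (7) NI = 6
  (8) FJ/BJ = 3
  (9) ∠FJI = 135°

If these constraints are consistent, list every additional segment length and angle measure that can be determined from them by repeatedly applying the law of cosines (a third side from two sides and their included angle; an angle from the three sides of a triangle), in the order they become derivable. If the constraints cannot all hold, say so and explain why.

The constraints are consistent. Derivable facts, in order:
After 1 step:
- IF ≈ 29.2
- ∠BIJ = 123.2°
- ∠BIL = 69.51°
- ∠BJI = 40.6°
- ∠BLI = 40.97°
- ∠IBJ = 16.2°
- ∠IBL = 69.51°
- ∠IJN = 93.82°
- ∠INJ = 29.93°
- ∠JIN = 56.25°
After 2 steps:
- ∠FIJ = 40.83°
- ∠IFJ = 4.17°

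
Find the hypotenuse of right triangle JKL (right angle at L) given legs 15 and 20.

JK = sqrt(15^2 + 20^2) = sqrt(625) = 25

25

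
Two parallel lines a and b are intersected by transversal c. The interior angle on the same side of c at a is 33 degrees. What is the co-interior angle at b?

Co-interior angles sum to 180: 180 - 33 = 147 degrees.

147 degrees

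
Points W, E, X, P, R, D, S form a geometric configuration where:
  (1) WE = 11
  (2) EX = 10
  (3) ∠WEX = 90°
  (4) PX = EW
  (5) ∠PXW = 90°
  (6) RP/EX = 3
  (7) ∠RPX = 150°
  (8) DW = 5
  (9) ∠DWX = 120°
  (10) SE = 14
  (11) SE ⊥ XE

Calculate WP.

From the given relations: PX = EW = 11.
Step 1: By the law of cosines on triangle XEW: XW² = 10² + 11² − 2·10·11·cos(90°) = 221, so XW ≈ 14.87.
Step 2: By the law of cosines on triangle WXP: WP² = 14.87² + 11² − 2·14.87·11·cos(90°) = 342, so WP = 3·√38.

Therefore, the length of WP = 3·√38.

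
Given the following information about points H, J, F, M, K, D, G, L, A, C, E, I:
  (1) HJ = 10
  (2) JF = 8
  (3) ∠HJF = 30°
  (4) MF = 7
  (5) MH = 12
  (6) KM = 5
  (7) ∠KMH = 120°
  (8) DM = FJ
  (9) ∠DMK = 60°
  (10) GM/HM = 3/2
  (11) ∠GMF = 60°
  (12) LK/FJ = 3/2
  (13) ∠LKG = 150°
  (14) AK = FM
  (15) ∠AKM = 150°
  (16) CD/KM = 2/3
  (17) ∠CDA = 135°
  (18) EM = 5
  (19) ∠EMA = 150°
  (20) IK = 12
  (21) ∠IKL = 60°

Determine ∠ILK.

From the given relations: LK = 3/2·FJ = 3/2·8 = 12.
Step 1: By the law of cosines on triangle LKI: LI² = 12² + 12² − 2·12·12·cos(60°) = 144, so LI = 12.
Step 2: By the inverse law of cosines on triangle ILK: cos(∠ILK) = (12² + 12² − 12²) / (2·12·12) = 144/288 = 0.5, so ∠ILK = 60°.

Therefore, the measure of angle ∠ILK = 60°.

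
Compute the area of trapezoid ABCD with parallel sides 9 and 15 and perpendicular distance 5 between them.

Area = (9 + 15) * 5 / 2 = 120 / 2 = 60

60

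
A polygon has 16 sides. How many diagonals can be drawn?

Total line segments between 16 vertices = C(16,2) = 120.
Subtract the 16 sides: 120 - 16 = 104 diagonals.

104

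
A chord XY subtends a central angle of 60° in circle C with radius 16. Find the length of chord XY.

Chord = 2(16) sin(30°) = 16

16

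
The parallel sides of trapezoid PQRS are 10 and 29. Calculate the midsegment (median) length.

midsegment = (10 + 29) / 2 = 39 / 2 = 39/2

39/2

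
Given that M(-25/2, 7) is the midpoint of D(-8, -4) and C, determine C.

Using the midpoint formula: M = ((x1 + x2)/2, (y1 + y2)/2)
We know M = (-25/2, 7) and D = (-8, -4)
For x: -25/2 = (-8 + x2)/2, so x2 = 2*-25/2 - -8 = -17
For y: 7 = (-4 + y2)/2, so y2 = 2*7 - -4 = 18
C = (-17, 18)

(-17, 18)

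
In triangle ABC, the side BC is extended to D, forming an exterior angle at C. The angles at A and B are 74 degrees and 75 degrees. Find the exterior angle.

The interior angle at C is 180 - 74 - 75 = 31 degrees.
The exterior angle and interior angle at C are supplementary:
Exterior angle = 180 - 31 = 149 degrees.

149 degrees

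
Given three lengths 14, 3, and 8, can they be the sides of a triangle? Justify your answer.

No.
The triangle inequality is violated: 3 + 8 = 11 ≤ 14.
These lengths cannot form a triangle.

No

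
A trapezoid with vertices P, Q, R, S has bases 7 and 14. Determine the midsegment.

midsegment = (7 + 14) / 2 = 21 / 2 = 21/2

21/2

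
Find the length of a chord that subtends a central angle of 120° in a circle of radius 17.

Drop a perpendicular from the center to the chord, bisecting both the chord and the central angle.
Each half-chord = r sin(θ/2) = 17 sin(60°).
The full chord = 2 × 17 × sin(60°) = 17*sqrt(3).

17*sqrt(3)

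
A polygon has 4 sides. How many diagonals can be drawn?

Total line segments between 4 vertices = C(4,2) = 6.
Subtract the 4 sides: 6 - 4 = 2 diagonals.

2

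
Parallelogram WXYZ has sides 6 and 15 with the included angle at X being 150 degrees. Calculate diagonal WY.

The diagonal of a parallelogram can be found by treating two adjacent sides and the diagonal as a triangle.
Applying the law of cosines with sides 6, 15 and included angle 150°:
d^2 = 36 + 225 - 180*cos(150°) = 90*sqrt(3) + 261
d = 3*sqrt(10*sqrt(3) + 29)

3*sqrt(10*sqrt(3) + 29)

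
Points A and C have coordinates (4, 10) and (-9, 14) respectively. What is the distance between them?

d = sqrt((-9 - 4)^2 + (14 - 10)^2)
d = sqrt(-13^2 + 4^2)
d = sqrt(169 + 16)
d = sqrt(185)

sqrt(185)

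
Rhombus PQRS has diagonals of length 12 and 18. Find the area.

Area = (12 * 18) / 2 = 216 / 2 = 108

108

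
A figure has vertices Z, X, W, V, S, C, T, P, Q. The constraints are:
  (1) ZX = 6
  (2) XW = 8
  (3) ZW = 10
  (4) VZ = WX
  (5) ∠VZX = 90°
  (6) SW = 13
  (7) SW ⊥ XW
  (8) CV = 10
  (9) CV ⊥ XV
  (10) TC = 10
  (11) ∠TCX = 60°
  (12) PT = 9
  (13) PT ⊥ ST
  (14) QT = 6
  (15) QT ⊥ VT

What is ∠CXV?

From the given relations: VZ = WX = 8.
Step 1: By the law of cosines on triangle XZV: XV² = 6² + 8² − 2·6·8·cos(90°) = 100, so XV = 10.
Step 2: By the law of cosines on triangle XVC: XC² = 10² + 10² − 2·10·10·cos(90°) = 200, so XC = 10·√2.
Step 3: By the inverse law of cosines on triangle CXV: cos(∠CXV) = ((10·√2)² + 10² − 10²) / (2·10·√2·10) = 200/282.84 = 0.7071, so ∠CXV = 45°.

Therefore, the measure of angle ∠CXV = 45°.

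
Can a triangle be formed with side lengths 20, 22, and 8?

Check all three triangle inequalities:
20 + 22 = 42 > 8 ✓
20 + 8 = 28 > 22 ✓
22 + 8 = 30 > 20 ✓
All conditions hold, so these sides form a valid triangle.

Yes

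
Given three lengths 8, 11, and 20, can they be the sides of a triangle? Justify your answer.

The longest side is 20. The other two sides sum to 8 + 11 = 19.
Since 19 ≤ 20, the two shorter sides cannot reach around to close the triangle.

No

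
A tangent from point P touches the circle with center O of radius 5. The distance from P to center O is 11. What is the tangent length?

tangent = √(d² - r²) = √(11² - 5²) = √(121 - 25) = √96 = 4*sqrt(6)

4*sqrt(6)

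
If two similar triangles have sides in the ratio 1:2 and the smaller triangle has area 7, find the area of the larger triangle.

Area ratio = (1/2)^2 = 1/4. Area of the larger triangle = 7 * 4/1 = 28.

28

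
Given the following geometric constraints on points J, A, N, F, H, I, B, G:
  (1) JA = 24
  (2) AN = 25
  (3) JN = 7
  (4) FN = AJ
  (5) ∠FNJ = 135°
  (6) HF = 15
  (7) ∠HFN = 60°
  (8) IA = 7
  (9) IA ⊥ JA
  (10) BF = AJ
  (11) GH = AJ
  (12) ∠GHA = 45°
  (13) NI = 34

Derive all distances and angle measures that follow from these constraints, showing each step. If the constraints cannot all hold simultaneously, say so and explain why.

These constraints are not satisfiable: by the triangle inequality in triangle ANI, (2) AN = 25 and (8) IA = 7 force NI ≤ 25 + 7 = 32, but (13) says NI = 34. No planar figure meets all of them, so nothing further can be derived.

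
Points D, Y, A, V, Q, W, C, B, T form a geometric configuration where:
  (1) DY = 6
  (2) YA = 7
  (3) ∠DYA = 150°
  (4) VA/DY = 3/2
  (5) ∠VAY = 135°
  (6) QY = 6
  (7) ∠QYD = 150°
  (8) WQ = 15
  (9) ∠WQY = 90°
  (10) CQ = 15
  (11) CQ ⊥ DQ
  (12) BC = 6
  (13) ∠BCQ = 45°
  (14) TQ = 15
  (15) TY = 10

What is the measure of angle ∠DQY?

Step 1: By the law of cosines on triangle QYD: QD² = 6² + 6² − 2·6·6·cos(150°) = 134.35, so QD ≈ 11.59.
Step 2: By the inverse law of cosines on triangle DQY: cos(∠DQY) = (11.59² + 6² − 6²) / (2·11.59·6) = 134.35/139.09 = 0.9659, so ∠DQY = 15°.

Therefore, the measure of angle ∠DQY = 15°.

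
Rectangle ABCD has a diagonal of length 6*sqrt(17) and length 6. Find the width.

Using the Pythagorean theorem: d^2 = a^2 + b^2
b^2 = d^2 - a^2
b^2 = 612 - 36
b^2 = 576
b = sqrt(576) = 24

24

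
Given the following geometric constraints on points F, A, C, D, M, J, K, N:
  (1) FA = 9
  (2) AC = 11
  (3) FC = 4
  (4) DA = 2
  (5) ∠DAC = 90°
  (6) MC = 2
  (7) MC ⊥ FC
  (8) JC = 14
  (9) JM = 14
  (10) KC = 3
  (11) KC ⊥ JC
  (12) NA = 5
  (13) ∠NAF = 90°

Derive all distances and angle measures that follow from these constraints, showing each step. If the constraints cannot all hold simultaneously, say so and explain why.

The constraints are consistent.

Step 1: From FC = 4, CM = 2, and ∠FCM = 90°, by the law of cosines:
  FM² = FC² + CM² - 2·FC·CM·cos(90°) = 16 + 4 - 0 = 20
  FM = 2·√5

Step 2: From FA = 9, AN = 5, and ∠FAN = 90°, by the law of cosines:
  FN² = FA² + AN² - 2·FA·AN·cos(90°) = 81 + 25 - 0 = 106
  FN = √106

Step 3: From CA = 11, AD = 2, and ∠CAD = 90°, by the law of cosines:
  CD² = CA² + AD² - 2·CA·AD·cos(90°) = 121 + 4 - 0 = 125
  CD = 5·√5

Step 4: From JC = 14, CK = 3, and ∠JCK = 90°, by the law of cosines:
  JK² = JC² + CK² - 2·JC·CK·cos(90°) = 196 + 9 - 0 = 205
  JK ≈ 14.32

Step 5: From FA = 9, FC = 4, AC = 11, by the inverse law of cosines:
  cos(∠AFC) = (FA² + FC² - AC²) / (2·FA·FC)
  ∠AFC = 109.47°

Step 6: From AC = 11, AF = 9, CF = 4, by the inverse law of cosines:
  cos(∠CAF) = (AC² + AF² - CF²) / (2·AC·AF)
  ∠CAF = 20.05°

Step 7: From CA = 11, CF = 4, AF = 9, by the inverse law of cosines:
  cos(∠ACF) = (CA² + CF² - AF²) / (2·CA·CF)
  ∠ACF = 50.48°

Step 8: From CJ = 14, CM = 2, JM = 14, by the inverse law of cosines:
  cos(∠JCM) = (CJ² + CM² - JM²) / (2·CJ·CM)
  ∠JCM = 85.9°

Step 9: From MC = 2, MJ = 14, CJ = 14, by the inverse law of cosines:
  cos(∠CMJ) = (MC² + MJ² - CJ²) / (2·MC·MJ)
  ∠CMJ = 85.9°

Step 10: From JC = 14, JM = 14, CM = 2, by the inverse law of cosines:
  cos(∠CJM) = (JC² + JM² - CM²) / (2·JC·JM)
  ∠CJM = 8.19°

Step 11: From FA = 9, FN = √106, AN = 5, by the inverse law of cosines:
  cos(∠AFN) = (FA² + FN² - AN²) / (2·FA·FN)
  ∠AFN = 29.05°

Step 12: From FC = 4, FM = 2·√5, CM = 2, by the inverse law of cosines:
  cos(∠CFM) = (FC² + FM² - CM²) / (2·FC·FM)
  ∠CFM = 26.57°

Step 13: From CA = 11, CD = 5·√5, AD = 2, by the inverse law of cosines:
  cos(∠ACD) = (CA² + CD² - AD²) / (2·CA·CD)
  ∠ACD = 10.3°

Step 14: From DA = 2, DC = 5·√5, AC = 11, by the inverse law of cosines:
  cos(∠ADC) = (DA² + DC² - AC²) / (2·DA·DC)
  ∠ADC = 79.7°

Step 15: From MC = 2, MF = 2·√5, CF = 4, by the inverse law of cosines:
  cos(∠CMF) = (MC² + MF² - CF²) / (2·MC·MF)
  ∠CMF = 63.43°

Step 16: From JC = 14, JK = 14.32, CK = 3, by the inverse law of cosines:
  cos(∠CJK) = (JC² + JK² - CK²) / (2·JC·JK)
  ∠CJK = 12.09°

Step 17: From KC = 3, KJ = 14.32, CJ = 14, by the inverse law of cosines:
  cos(∠CKJ) = (KC² + KJ² - CJ²) / (2·KC·KJ)
  ∠CKJ = 77.91°

Step 18: From NA = 5, NF = √106, AF = 9, by the inverse law of cosines:
  cos(∠ANF) = (NA² + NF² - AF²) / (2·NA·NF)
  ∠ANF = 60.95°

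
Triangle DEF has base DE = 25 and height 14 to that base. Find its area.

A triangle's area is half the area of a rectangle with the same base and height.
Area = (1/2) * 25 * 14 = 175.

175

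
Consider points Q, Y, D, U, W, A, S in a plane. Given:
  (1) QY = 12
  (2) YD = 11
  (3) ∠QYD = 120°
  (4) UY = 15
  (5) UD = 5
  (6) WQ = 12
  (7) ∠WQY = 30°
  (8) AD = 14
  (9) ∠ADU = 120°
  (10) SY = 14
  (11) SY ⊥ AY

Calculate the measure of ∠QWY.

Step 1: By the law of cosines on triangle WQY: WY² = 12² + 12² − 2·12·12·cos(30°) = 38.58, so WY ≈ 6.21.
Step 2: By the inverse law of cosines on triangle QWY: cos(∠QWY) = (12² + 6.21² − 12²) / (2·12·6.21) = 38.58/149.08 = 0.2588, so ∠QWY = 75°.

Therefore, the measure of angle ∠QWY = 75°.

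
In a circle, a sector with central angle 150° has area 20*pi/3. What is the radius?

The sector covers 150°/360° = 5/12 of the full circle.
Full circle area = 20*pi/3 / 5/12 = 16*pi.
Since full area = πr², we get r² = 16*pi/π = 16, so r = 4.

4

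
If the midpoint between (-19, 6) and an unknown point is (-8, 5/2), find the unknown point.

Using the midpoint formula: M = ((x1 + x2)/2, (y1 + y2)/2)
We know M = (-8, 5/2) and J = (-19, 6)
For x: -8 = (-19 + x2)/2, so x2 = 2*-8 - -19 = 3
For y: 5/2 = (6 + y2)/2, so y2 = 2*5/2 - 6 = -1
K = (3, -1)

(3, -1)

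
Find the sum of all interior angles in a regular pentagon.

The sum of interior angles of an n-sided polygon is (n - 2) * 180.
For n = 5: (5 - 2) * 180 = 3 * 180 = 540 degrees.

540 degrees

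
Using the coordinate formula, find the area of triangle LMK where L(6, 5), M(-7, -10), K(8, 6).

Using the Shoelace formula for a triangle:
Area = (1/2)|x0(y1 - y2) + x1(y2 - y0) + x2(y0 - y1)|
Area = (1/2)|6(-10 - 6) + -7(6 - 5) + 8(5 - -10)|
Area = (1/2)|-96 + -7 + 120|
Area = (1/2)|17|
Area = (1/2)(17)
Area = 17/2

17/2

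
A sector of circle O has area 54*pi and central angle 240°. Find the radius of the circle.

r² = 360 × 54*pi / (π × 240) = 81, so r = 9.

9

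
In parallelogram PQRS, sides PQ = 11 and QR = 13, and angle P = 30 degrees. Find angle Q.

In a parallelogram, consecutive angles are supplementary (sum to 180°).
angle Q = 180 - angle P
angle Q = 180 - 30
angle Q = 150 degrees

150 degrees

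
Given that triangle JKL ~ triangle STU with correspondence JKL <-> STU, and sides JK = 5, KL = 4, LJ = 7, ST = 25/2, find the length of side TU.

k = 25/2/5 = 5/2. TU = 5/2 * 4 = 10.

10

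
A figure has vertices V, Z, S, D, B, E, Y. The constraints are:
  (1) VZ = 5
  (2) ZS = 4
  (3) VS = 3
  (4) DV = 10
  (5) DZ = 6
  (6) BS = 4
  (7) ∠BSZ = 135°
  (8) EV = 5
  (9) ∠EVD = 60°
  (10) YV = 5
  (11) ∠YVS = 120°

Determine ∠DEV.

Step 1: By the law of cosines on triangle EVD: ED² = 5² + 10² − 2·5·10·cos(60°) = 75, so ED = 5·√3.
Step 2: By the inverse law of cosines on triangle DEV: cos(∠DEV) = ((5·√3)² + 5² − 10²) / (2·5·√3·5) = 0/86.6 = 0, so ∠DEV = 90°.

Therefore, the measure of angle ∠DEV = 90°.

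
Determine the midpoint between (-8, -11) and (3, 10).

The midpoint is the point halfway along the segment.
Move half the horizontal distance: -8 + (3 - -8)/2 = -8 + 11/2 = -5/2
Move half the vertical distance: -11 + (10 - -11)/2 = -11 + 21/2 = -1/2
Midpoint = (-5/2, -1/2)

(-5/2, -1/2)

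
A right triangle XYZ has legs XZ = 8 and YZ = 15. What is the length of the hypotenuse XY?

By the Pythagorean theorem: XY^2 = XZ^2 + YZ^2
XY^2 = 8^2 + 15^2 = 64 + 225 = 289
XY = sqrt(289) = 17

17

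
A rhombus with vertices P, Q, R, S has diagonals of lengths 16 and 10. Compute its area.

Area of a rhombus = (d1 * d2) / 2
Area = (16 * 10) / 2
Area = 160 / 2
Area = 80

80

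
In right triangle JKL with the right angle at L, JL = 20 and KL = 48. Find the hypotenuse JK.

In a right triangle, the square of the hypotenuse equals the sum of the squares of the two legs.
The legs are 20 and 48, so the hypotenuse = sqrt(400 + 2304) = sqrt(2704) = 52.

52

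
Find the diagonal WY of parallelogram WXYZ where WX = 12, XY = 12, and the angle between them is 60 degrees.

Law of cosines: d^2 = 12^2 + 12^2 - 2(12)(12)cos(60°) = 144, so d = 12.

12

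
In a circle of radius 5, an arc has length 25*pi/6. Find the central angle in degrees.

Arc length L = 2πr × θ/360, so θ = 360L / (2πr).
θ = 360 × 25*pi/6 / (2π × 5)
θ = 150°
θ = 150°

150°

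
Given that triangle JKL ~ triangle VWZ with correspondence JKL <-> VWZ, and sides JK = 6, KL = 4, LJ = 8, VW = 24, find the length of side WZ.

Since the triangles are similar, the ratio of corresponding sides is constant.
Scale factor k = VW / JK = 24 / 6 = 4
WZ = k * KL = 4 * 4 = 16

16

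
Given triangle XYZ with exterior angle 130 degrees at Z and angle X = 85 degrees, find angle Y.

The exterior angle theorem states that an exterior angle equals the sum of the two non-adjacent interior angles.
So 130 = 85 + angle Y, which gives angle Y = 130 - 85 = 45 degrees.

45 degrees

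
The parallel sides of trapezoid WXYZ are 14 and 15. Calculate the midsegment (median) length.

The midsegment (median) of a trapezoid connects the midpoints of the non-parallel sides.
Its length is the average of the two bases: (14 + 15) / 2 = 29/2.

29/2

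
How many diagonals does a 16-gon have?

The number of diagonals in an n-gon is n(n - 3)/2.
For n = 16: 16(16 - 3)/2 = 16 × 13 / 2 = 104.

104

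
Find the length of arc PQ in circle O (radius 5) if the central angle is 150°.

Arc length = 2πr × θ/360
= 2π × 5 × 5/12
= 25*pi/6

25*pi/6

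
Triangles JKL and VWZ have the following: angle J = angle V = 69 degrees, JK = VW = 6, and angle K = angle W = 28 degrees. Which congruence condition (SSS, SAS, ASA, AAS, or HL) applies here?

The given information provides:
angle J = angle V = 69 degrees, JK = VW = 6, and angle K = angle W = 28 degrees
This matches the ASA congruence theorem.
Two pairs of corresponding angles and the included side are equal (Angle-Side-Angle).

ASA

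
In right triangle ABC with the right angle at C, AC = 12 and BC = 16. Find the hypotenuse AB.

AB = sqrt(12^2 + 16^2) = sqrt(400) = 20

20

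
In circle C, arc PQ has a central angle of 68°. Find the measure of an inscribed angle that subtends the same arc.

An inscribed angle intercepts an arc from a point on the circle, while the central angle intercepts the same arc from the center.
The inscribed angle is always half the central angle: 68° / 2 = 34°.

34°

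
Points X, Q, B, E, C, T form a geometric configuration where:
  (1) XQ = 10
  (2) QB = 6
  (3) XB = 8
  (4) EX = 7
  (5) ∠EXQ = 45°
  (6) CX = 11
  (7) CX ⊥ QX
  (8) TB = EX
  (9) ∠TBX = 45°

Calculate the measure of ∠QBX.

Step 1: By the inverse law of cosines on triangle QBX: cos(∠QBX) = (6² + 8² − 10²) / (2·6·8) = 0/96 = 0, so ∠QBX = 90°.

Therefore, the measure of angle ∠QBX = 90°.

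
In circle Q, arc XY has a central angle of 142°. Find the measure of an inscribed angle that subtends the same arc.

Inscribed angle = 142° / 2 = 71° (inscribed angle theorem).

71°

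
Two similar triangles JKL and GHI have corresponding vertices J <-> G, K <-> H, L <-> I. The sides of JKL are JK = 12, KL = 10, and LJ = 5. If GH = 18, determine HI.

k = 18/12 = 3/2. HI = 3/2 * 10 = 15.

15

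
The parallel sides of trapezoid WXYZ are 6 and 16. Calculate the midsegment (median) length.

The midsegment of a trapezoid = (base1 + base2) / 2
midsegment = (6 + 16) / 2
midsegment = 22 / 2
midsegment = 11

11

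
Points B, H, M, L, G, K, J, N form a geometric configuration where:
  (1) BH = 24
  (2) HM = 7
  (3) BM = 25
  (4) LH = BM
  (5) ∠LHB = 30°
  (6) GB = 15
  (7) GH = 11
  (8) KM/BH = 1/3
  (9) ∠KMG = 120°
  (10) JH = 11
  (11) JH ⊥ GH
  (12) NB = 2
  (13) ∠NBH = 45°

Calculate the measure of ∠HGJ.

Step 1: By the law of cosines on triangle GHJ: GJ² = 11² + 11² − 2·11·11·cos(90°) = 242, so GJ = 11·√2.
Step 2: By the inverse law of cosines on triangle HGJ: cos(∠HGJ) = (11² + (11·√2)² − 11²) / (2·11·11·√2) = 242/342.24 = 0.7071, so ∠HGJ = 45°.

Therefore, the measure of angle ∠HGJ = 45°.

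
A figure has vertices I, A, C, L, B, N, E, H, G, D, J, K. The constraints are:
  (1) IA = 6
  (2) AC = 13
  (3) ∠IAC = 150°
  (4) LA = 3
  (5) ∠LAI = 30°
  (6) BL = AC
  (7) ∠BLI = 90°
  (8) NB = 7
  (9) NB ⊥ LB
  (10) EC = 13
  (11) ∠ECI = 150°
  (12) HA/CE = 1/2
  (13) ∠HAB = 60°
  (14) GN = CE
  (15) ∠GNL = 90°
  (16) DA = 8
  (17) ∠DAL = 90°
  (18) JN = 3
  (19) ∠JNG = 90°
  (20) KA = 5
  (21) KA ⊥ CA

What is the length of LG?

From the given relations: BL = AC = 13; GN = CE = 13.
Step 1: By the law of cosines on triangle LBN: LN² = 13² + 7² − 2·13·7·cos(90°) = 218, so LN ≈ 14.76.
Step 2: By the law of cosines on triangle LNG: LG² = 14.76² + 13² − 2·14.76·13·cos(90°) = 387, so LG = 3·√43.

Therefore, the length of LG = 3·√43.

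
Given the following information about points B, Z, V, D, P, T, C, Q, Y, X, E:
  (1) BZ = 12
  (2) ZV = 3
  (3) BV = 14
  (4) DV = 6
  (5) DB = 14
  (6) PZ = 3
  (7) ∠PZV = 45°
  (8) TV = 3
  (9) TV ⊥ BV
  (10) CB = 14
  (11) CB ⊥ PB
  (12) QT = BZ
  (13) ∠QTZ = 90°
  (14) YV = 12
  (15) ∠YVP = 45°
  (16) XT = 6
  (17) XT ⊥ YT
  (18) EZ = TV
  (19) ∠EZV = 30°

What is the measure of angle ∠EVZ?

From the given relations: EZ = TV = 3.
Step 1: By the law of cosines on triangle VZE: VE² = 3² + 3² − 2·3·3·cos(30°) = 2.41, so VE ≈ 1.55.
Step 2: By the inverse law of cosines on triangle EVZ: cos(∠EVZ) = (1.55² + 3² − 3²) / (2·1.55·3) = 2.41/9.32 = 0.2588, so ∠EVZ = 75°.

Therefore, the measure of angle ∠EVZ = 75°.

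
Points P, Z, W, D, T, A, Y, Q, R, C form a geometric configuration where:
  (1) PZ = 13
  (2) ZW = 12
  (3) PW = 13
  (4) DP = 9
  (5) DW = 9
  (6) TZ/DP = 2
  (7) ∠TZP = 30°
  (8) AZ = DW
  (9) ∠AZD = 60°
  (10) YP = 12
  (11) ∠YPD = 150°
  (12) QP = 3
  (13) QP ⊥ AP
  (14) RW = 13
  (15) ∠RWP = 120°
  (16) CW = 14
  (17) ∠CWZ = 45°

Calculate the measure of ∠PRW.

Step 1: By the law of cosines on triangle RWP: RP² = 13² + 13² − 2·13·13·cos(120°) = 507, so RP = 13·√3.
Step 2: By the inverse law of cosines on triangle PRW: cos(∠PRW) = ((13·√3)² + 13² − 13²) / (2·13·√3·13) = 507/585.43 = 0.866, so ∠PRW = 30°.

Therefore, the measure of angle ∠PRW = 30°.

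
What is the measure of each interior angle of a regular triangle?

Each interior angle of a regular n-gon is (n - 2) * 180 / n.
For n = 3: (3 - 2) * 180 / 3 = 180/3 = 60 degrees.

60 degrees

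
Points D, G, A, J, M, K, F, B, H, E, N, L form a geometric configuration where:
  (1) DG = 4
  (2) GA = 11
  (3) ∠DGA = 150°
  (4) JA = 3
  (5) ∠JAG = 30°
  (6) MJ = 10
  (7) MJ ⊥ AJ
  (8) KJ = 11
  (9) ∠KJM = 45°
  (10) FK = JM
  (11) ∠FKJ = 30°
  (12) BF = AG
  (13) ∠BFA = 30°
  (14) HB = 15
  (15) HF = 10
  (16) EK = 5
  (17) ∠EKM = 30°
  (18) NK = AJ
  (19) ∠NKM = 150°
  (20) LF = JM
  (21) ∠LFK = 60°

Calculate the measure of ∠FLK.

From the given relations: LF = JM = 10; FK = JM = 10.
Step 1: By the law of cosines on triangle LFK: LK² = 10² + 10² − 2·10·10·cos(60°) = 100, so LK = 10.
Step 2: By the inverse law of cosines on triangle FLK: cos(∠FLK) = (10² + 10² − 10²) / (2·10·10) = 100/200 = 0.5, so ∠FLK = 60°.

Therefore, the measure of angle ∠FLK = 60°.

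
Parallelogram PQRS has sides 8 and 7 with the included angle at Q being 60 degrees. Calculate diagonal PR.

Law of cosines: d^2 = 8^2 + 7^2 - 2(8)(7)cos(60°) = 57, so d = sqrt(57).

sqrt(57)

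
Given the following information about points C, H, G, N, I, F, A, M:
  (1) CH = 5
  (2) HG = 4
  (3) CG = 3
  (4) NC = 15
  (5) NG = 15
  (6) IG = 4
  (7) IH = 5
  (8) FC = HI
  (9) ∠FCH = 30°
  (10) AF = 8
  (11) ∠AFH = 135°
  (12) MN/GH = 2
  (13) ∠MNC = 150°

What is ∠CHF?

From the given relations: FC = HI = 5.
Step 1: By the law of cosines on triangle HCF: HF² = 5² + 5² − 2·5·5·cos(30°) = 6.7, so HF ≈ 2.59.
Step 2: By the inverse law of cosines on triangle CHF: cos(∠CHF) = (5² + 2.59² − 5²) / (2·5·2.59) = 6.7/25.88 = 0.2588, so ∠CHF = 75°.

Therefore, the measure of angle ∠CHF = 75°.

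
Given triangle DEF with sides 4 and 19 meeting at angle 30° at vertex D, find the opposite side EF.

By the law of cosines: EF^2 = DE^2 + DF^2 - 2*DE*DF*cos(D)
EF^2 = 4^2 + 19^2 - 2*4*19*cos(30°)
EF^2 = 16 + 361 - 152*(sqrt(3)/2)
EF^2 = 377 - 76*sqrt(3)
EF = sqrt(377 - 76*sqrt(3))

sqrt(377 - 76*sqrt(3))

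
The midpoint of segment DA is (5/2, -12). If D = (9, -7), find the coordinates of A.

Using the midpoint formula: M = ((x1 + x2)/2, (y1 + y2)/2)
We know M = (5/2, -12) and D = (9, -7)
For x: 5/2 = (9 + x2)/2, so x2 = 2*5/2 - 9 = -4
For y: -12 = (-7 + y2)/2, so y2 = 2*-12 - -7 = -17
A = (-4, -17)

(-4, -17)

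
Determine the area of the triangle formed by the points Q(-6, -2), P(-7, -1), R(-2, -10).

The Shoelace formula computes the area from vertex coordinates by summing cross products.
For vertices (-6,-2), (-7,-1), (-2,-10):
Signed sum = -6*-1 - -7*-2 + -7*-10 - -2*-1 + -2*-2 - -6*-10
= -8 + 68 + -56 = 4
Area = (1/2)|4| = 2.

2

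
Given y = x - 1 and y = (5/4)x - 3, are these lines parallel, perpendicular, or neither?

Slope of line 1: m1 = 1
Slope of line 2: m2 = 5/4
m1 != m2 (1 != 5/4), so not parallel.
m1 * m2 = (1) * (5/4) = 5/4 != -1, so not perpendicular.
The lines are neither parallel nor perpendicular.

Neither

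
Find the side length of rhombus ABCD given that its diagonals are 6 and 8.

The diagonals of a rhombus bisect each other at right angles.
Half-diagonals: 6/2 = 3 and 8/2 = 4
side = sqrt(3^2 + 4^2)
side = sqrt(9 + 16)
side = sqrt(25) = 5

5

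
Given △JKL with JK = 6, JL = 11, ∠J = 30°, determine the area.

Area = (1/2) * JK * JL * sin(J)
Area = (1/2) * 6 * 11 * sin(30°)
Area = (1/2) * 6 * 11 * 1/2
Area = 33/2

33/2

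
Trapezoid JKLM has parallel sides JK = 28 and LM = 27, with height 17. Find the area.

Area of a trapezoid = (base1 + base2) * height / 2
Area = (28 + 27) * 17 / 2
Area = 55 * 17 / 2
Area = 935 / 2
Area = 935/2

935/2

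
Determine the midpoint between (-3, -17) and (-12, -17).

The midpoint is the point halfway along the segment.
Move half the horizontal distance: -3 + (-12 - -3)/2 = -3 + -9/2 = -15/2
Move half the vertical distance: -17 + (-17 - -17)/2 = -17 + 0/2 = -17
Midpoint = (-15/2, -17)

(-15/2, -17)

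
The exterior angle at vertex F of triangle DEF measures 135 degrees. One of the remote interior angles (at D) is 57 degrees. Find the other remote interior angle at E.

By the exterior angle theorem: exterior angle = sum of remote interior angles.
135 = 57 + angle E
angle E = 135 - 57 = 78 degrees

78 degrees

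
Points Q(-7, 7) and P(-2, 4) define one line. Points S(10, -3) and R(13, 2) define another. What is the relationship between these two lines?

Slope of line 1: m1 = (4 - 7)/(-2 - -7) = -3/5 = -3/5
Slope of line 2: m2 = (2 - -3)/(13 - 10) = 5/3 = 5/3
m1 * m2 = (-3/5) * (5/3) = -1 = -1, so the lines are perpendicular.

Perpendicular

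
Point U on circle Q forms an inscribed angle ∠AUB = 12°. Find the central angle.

The inscribed angle theorem states that a central angle is always twice any inscribed angle that subtends the same arc.
Since the inscribed angle is 12°, the central angle = 2 × 12° = 24°.

24°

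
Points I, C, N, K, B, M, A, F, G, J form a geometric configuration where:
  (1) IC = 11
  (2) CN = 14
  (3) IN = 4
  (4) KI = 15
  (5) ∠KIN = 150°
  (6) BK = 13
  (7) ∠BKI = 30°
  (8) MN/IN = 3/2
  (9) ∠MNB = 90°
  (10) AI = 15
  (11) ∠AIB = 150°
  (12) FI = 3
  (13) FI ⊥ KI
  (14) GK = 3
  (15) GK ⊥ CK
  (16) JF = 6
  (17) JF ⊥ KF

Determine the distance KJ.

Step 1: By the law of cosines on triangle FIK: FK² = 3² + 15² − 2·3·15·cos(90°) = 234, so FK = 3·√26.
Step 2: By the law of cosines on triangle KFJ: KJ² = (3·√26)² + 6² − 2·3·√26·6·cos(90°) = 270, so KJ = 3·√30.

Therefore, the length of KJ = 3·√30.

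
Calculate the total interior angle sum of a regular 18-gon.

The sum of interior angles of an n-sided polygon is (n - 2) * 180.
For n = 18: (18 - 2) * 180 = 16 * 180 = 2880 degrees.

2880 degrees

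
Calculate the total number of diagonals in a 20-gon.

The number of diagonals in an n-gon is n(n - 3)/2.
For n = 20: 20(20 - 3)/2 = 20 × 17 / 2 = 170.

170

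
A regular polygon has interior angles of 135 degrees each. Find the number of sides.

Exterior angle = 180 - 135 = 45. n = 360 / 45 = 8.

8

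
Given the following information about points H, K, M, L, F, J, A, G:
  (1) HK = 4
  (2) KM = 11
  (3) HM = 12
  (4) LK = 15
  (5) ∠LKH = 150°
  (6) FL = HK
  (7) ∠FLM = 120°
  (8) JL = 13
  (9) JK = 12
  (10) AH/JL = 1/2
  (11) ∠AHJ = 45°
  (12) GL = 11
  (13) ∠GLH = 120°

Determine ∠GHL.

Step 1: By the law of cosines on triangle LKH: LH² = 15² + 4² − 2·15·4·cos(150°) = 344.92, so LH ≈ 18.57.
Step 2: By the law of cosines on triangle HLG: HG² = 18.57² + 11² − 2·18.57·11·cos(120°) = 670.22, so HG ≈ 25.89.
Step 3: By the inverse law of cosines on triangle GHL: cos(∠GHL) = (25.89² + 18.57² − 11²) / (2·25.89·18.57) = 894.14/961.61 = 0.9298, so ∠GHL = 21.59°.

Therefore, the measure of angle ∠GHL = 21.59°.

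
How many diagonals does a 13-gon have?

Total line segments between 13 vertices = C(13,2) = 78.
Subtract the 13 sides: 78 - 13 = 65 diagonals.

65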